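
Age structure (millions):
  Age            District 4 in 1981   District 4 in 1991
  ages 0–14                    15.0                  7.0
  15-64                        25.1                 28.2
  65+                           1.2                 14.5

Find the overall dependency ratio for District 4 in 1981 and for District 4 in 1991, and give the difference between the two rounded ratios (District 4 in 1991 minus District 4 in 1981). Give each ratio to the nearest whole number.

District 4 in 1981: (15.0 + 1.2) / 25.1 × 100 = 16.2 / 25.1 × 100 = 65
District 4 in 1991: (7.0 + 14.5) / 28.2 × 100 = 21.5 / 28.2 × 100 = 76

District 4 in 1981: 65
District 4 in 1991: 76
Difference: +11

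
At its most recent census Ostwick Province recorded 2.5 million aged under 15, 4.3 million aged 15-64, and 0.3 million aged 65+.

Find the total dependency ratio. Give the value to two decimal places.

Total dependency ratio = (2.5 + 0.3) / 4.3 × 100 = 2.8 / 4.3 × 100 = 65.12

Total dependency ratio: 65.12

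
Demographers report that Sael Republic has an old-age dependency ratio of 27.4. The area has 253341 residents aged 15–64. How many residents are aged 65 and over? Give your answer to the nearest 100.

Old-age dependency ratio = elderly / working-age × 100
27.4 = E / 253341 × 100
⇒ 69400

Aged 65 and over: 69400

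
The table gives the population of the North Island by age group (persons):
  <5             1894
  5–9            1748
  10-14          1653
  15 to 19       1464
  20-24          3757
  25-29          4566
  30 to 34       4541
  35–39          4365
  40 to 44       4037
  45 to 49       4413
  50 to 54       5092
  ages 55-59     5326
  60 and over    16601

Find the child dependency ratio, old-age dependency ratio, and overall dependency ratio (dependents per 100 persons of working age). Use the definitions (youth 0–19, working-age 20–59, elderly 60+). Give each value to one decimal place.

0–19: 1894 + 1748 + 1653 + 1464 = 6759
20–59: 3757 + 4566 + 4541 + 4365 + 4037 + 4413 + 5092 + 5326 = 36097
60+: 16601
Youth dependency ratio = 6759 / 36097 × 100 = 18.7
Old-age dependency ratio = 16601 / 36097 × 100 = 46.0
Total dependency ratio = (6759 + 16601) / 36097 × 100 = 23360 / 36097 × 100 = 64.7

Youth dependency ratio: 18.7
Old-age dependency ratio: 46.0
Total dependency ratio: 64.7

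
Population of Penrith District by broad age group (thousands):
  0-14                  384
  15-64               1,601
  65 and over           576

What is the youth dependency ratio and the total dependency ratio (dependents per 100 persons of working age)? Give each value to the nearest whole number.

Youth dependency ratio = 384 / 1,601 × 100 = 24
Total dependency ratio = (384 + 576) / 1,601 × 100 = 960 / 1,601 × 100 = 60

Youth dependency ratio: 24
Total dependency ratio: 60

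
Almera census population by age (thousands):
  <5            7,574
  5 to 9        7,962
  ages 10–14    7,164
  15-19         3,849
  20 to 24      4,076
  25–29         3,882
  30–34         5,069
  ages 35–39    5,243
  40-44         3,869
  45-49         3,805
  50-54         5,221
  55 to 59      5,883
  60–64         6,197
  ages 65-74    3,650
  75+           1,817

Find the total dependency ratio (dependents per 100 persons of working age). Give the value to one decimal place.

0–14: 7,574 + 7,962 + 7,164 = 22,700
15–64: 3,849 + 4,076 + 3,882 + 5,069 + 5,243 + 3,869 + 3,805 + 5,221 + 5,883 + 6,197 = 47,094
65+: 3,650 + 1,817 = 5,467
Total dependency ratio = (22,700 + 5,467) / 47,094 × 100 = 28,167 / 47,094 × 100 = 59.8

Total dependency ratio: 59.8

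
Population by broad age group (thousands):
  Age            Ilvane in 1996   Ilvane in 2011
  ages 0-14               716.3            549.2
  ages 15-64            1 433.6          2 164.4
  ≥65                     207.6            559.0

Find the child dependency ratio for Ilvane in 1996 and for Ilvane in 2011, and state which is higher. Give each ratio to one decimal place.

Ilvane in 1996: 716.3 / 1 433.6 × 100 = 50.0
Ilvane in 2011: 549.2 / 2 164.4 × 100 = 25.4

Ilvane in 1996: 50.0
Ilvane in 2011: 25.4
Higher: Ilvane in 1996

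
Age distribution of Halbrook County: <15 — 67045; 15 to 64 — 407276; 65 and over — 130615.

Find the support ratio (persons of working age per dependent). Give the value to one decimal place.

Support ratio = 407276 / (67045 + 130615) = 407276 / 197660 = 2.1

Support ratio: 2.1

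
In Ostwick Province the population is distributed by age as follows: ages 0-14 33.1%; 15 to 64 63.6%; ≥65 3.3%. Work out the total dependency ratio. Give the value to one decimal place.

Total dependency ratio = (33.1 + 3.3) / 63.6 × 100 = 36.4 / 63.6 × 100 = 57.2

Total dependency ratio: 57.2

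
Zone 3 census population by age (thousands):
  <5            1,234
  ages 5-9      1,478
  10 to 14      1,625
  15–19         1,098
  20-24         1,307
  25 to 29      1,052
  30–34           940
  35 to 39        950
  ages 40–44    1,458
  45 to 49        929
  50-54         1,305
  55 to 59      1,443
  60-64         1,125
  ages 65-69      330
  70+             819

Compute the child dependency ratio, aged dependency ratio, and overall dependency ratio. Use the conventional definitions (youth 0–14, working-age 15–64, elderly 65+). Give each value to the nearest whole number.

Youth dependency ratio: 37
Old-age dependency ratio: 10
Total dependency ratio: 47

0–14: 1,234 + 1,478 + 1,625 = 4,337
15–64: 1,098 + 1,307 + 1,052 + 940 + 950 + 1,458 + 929 + 1,305 + 1,443 + 1,125 = 11,607
65+: 330 + 819 = 1,149
Youth dependency ratio = 4,337 / 11,607 × 100 = 37
Old-age dependency ratio = 1,149 / 11,607 × 100 = 10
Total dependency ratio = (4,337 + 1,149) / 11,607 × 100 = 5,486 / 11,607 × 100 = 47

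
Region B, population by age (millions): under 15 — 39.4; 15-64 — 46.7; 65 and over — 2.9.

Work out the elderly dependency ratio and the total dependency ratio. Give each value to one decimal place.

Old-age dependency ratio: 6.2
Total dependency ratio: 90.6

Old-age dependency ratio = 2.9 / 46.7 × 100 = 6.2
Total dependency ratio = (39.4 + 2.9) / 46.7 × 100 = 42.3 / 46.7 × 100 = 90.6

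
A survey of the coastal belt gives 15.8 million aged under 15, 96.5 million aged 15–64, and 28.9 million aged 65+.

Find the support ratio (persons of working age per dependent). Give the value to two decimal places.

Support ratio: 2.16

Support ratio = 96.5 / (15.8 + 28.9) = 96.5 / 44.7 = 2.16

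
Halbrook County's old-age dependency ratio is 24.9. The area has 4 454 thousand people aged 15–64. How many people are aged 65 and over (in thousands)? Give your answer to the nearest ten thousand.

Old-age dependency ratio = elderly / working-age × 100
24.9 = E / 4 454 × 100
⇒ 1 110

Aged 65 and over: 1 110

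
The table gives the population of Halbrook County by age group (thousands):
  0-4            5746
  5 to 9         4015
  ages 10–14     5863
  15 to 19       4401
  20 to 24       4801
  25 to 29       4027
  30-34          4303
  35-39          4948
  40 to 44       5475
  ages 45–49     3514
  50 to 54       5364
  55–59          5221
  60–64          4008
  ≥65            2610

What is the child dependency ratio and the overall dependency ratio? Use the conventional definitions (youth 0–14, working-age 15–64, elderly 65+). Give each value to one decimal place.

Youth dependency ratio: 33.9
Total dependency ratio: 39.6

0–14: 5746 + 4015 + 5863 = 15624
15–64: 4401 + 4801 + 4027 + 4303 + 4948 + 5475 + 3514 + 5364 + 5221 + 4008 = 46062
65+: 2610
Youth dependency ratio = 15624 / 46062 × 100 = 33.9
Total dependency ratio = (15624 + 2610) / 46062 × 100 = 18234 / 46062 × 100 = 39.6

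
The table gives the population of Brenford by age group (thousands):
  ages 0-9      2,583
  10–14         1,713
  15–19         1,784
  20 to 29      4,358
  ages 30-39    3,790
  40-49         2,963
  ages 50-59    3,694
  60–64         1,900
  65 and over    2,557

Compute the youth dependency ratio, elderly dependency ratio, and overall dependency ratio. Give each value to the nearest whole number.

Youth dependency ratio: 23
Old-age dependency ratio: 14
Total dependency ratio: 37

0–14: 2,583 + 1,713 = 4,296
15–64: 1,784 + 4,358 + 3,790 + 2,963 + 3,694 + 1,900 = 18,489
65+: 2,557
Youth dependency ratio = 4,296 / 18,489 × 100 = 23
Old-age dependency ratio = 2,557 / 18,489 × 100 = 14
Total dependency ratio = (4,296 + 2,557) / 18,489 × 100 = 6,853 / 18,489 × 100 = 37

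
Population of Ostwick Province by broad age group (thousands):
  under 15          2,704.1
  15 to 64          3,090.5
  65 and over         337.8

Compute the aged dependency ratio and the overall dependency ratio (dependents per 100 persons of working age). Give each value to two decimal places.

Old-age dependency ratio = 337.8 / 3,090.5 × 100 = 10.93
Total dependency ratio = (2,704.1 + 337.8) / 3,090.5 × 100 = 3,041.9 / 3,090.5 × 100 = 98.43

Old-age dependency ratio: 10.93
Total dependency ratio: 98.43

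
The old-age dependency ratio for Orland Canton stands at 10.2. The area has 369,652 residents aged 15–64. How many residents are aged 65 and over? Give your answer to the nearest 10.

Old-age dependency ratio = elderly / working-age × 100
10.2 = E / 369,652 × 100
⇒ 37,700

Aged 65 and over: 37,700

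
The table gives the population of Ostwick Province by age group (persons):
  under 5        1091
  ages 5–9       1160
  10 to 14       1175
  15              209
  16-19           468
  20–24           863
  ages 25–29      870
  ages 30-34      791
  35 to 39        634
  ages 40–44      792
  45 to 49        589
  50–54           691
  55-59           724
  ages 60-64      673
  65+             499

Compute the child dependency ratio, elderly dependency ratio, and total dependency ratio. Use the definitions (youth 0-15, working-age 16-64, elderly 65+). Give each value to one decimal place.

0–15: 1091 + 1160 + 1175 + 209 = 3635
16–64: 468 + 863 + 870 + 791 + 634 + 792 + 589 + 691 + 724 + 673 = 7095
65+: 499
Youth dependency ratio = 3635 / 7095 × 100 = 51.2
Old-age dependency ratio = 499 / 7095 × 100 = 7.0
Total dependency ratio = (3635 + 499) / 7095 × 100 = 4134 / 7095 × 100 = 58.3

Youth dependency ratio: 51.2
Old-age dependency ratio: 7.0
Total dependency ratio: 58.3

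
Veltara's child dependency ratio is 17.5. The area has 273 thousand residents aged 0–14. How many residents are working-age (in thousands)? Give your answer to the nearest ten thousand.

Youth dependency ratio = youth / working-age × 100
17.5 = 273 / W × 100
⇒ 1 560

Working-age: 1 560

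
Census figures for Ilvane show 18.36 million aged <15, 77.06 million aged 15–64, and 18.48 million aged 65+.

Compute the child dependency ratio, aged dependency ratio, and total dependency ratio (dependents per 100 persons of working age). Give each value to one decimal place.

Youth dependency ratio = 18.36 / 77.06 × 100 = 23.8
Old-age dependency ratio = 18.48 / 77.06 × 100 = 24.0
Total dependency ratio = (18.36 + 18.48) / 77.06 × 100 = 36.84 / 77.06 × 100 = 47.8

Youth dependency ratio: 23.8
Old-age dependency ratio: 24.0
Total dependency ratio: 47.8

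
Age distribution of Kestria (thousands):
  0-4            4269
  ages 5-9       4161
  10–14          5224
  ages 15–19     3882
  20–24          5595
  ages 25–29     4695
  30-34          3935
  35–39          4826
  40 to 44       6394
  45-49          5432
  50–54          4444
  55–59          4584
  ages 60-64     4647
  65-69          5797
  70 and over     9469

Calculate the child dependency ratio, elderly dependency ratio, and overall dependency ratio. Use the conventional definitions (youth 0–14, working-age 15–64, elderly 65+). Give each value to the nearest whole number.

Youth dependency ratio: 28
Old-age dependency ratio: 32
Total dependency ratio: 60

0–14: 4269 + 4161 + 5224 = 13654
15–64: 3882 + 5595 + 4695 + 3935 + 4826 + 6394 + 5432 + 4444 + 4584 + 4647 = 48434
65+: 5797 + 9469 = 15266
Youth dependency ratio = 13654 / 48434 × 100 = 28
Old-age dependency ratio = 15266 / 48434 × 100 = 32
Total dependency ratio = (13654 + 15266) / 48434 × 100 = 28920 / 48434 × 100 = 60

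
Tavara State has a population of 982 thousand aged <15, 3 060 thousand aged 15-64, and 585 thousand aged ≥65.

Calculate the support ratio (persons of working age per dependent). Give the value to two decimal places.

Support ratio = 3 060 / (982 + 585) = 3 060 / 1 567 = 1.95

Support ratio: 1.95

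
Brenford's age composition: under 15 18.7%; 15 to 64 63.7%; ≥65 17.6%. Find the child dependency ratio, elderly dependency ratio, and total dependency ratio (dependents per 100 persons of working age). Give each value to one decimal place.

Youth dependency ratio = 18.7 / 63.7 × 100 = 29.4
Old-age dependency ratio = 17.6 / 63.7 × 100 = 27.6
Total dependency ratio = (18.7 + 17.6) / 63.7 × 100 = 36.3 / 63.7 × 100 = 57.0

Youth dependency ratio: 29.4
Old-age dependency ratio: 27.6
Total dependency ratio: 57.0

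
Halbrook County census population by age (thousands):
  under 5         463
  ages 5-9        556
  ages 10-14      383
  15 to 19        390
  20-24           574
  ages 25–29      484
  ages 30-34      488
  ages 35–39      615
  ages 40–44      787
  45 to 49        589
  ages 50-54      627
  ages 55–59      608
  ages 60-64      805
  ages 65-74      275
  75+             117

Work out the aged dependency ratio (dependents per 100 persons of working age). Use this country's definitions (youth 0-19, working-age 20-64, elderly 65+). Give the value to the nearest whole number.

Old-age dependency ratio: 7

0–19: 463 + 556 + 383 + 390 = 1 792
20–64: 574 + 484 + 488 + 615 + 787 + 589 + 627 + 608 + 805 = 5 577
65+: 275 + 117 = 392
Old-age dependency ratio = 392 / 5 577 × 100 = 7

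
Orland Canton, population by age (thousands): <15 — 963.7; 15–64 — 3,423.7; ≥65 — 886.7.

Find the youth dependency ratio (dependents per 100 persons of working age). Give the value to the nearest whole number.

Youth dependency ratio = 963.7 / 3,423.7 × 100 = 28

Youth dependency ratio: 28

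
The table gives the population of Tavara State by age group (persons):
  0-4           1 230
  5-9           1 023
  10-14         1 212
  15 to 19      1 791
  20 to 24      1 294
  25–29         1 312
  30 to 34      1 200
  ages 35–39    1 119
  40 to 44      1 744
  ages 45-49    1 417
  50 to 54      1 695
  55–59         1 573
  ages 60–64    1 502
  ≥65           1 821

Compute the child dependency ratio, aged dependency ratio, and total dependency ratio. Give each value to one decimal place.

0–14: 1 230 + 1 023 + 1 212 = 3 465
15–64: 1 791 + 1 294 + 1 312 + 1 200 + 1 119 + 1 744 + 1 417 + 1 695 + 1 573 + 1 502 = 14 647
65+: 1 821
Youth dependency ratio = 3 465 / 14 647 × 100 = 23.7
Old-age dependency ratio = 1 821 / 14 647 × 100 = 12.4
Total dependency ratio = (3 465 + 1 821) / 14 647 × 100 = 5 286 / 14 647 × 100 = 36.1

Youth dependency ratio: 23.7
Old-age dependency ratio: 12.4
Total dependency ratio: 36.1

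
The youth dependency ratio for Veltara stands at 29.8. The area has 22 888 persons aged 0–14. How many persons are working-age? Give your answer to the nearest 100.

Working-age: 76 800

Youth dependency ratio = youth / working-age × 100
29.8 = 22 888 / W × 100
⇒ 76 800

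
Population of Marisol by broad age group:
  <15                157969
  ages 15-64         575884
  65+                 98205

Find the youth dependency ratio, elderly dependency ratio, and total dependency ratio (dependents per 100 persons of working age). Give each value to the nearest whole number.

Youth dependency ratio = 157969 / 575884 × 100 = 27
Old-age dependency ratio = 98205 / 575884 × 100 = 17
Total dependency ratio = (157969 + 98205) / 575884 × 100 = 256174 / 575884 × 100 = 44

Youth dependency ratio: 27
Old-age dependency ratio: 17
Total dependency ratio: 44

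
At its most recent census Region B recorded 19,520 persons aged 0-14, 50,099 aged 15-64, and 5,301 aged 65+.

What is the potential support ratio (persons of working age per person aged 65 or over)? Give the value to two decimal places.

Potential support ratio: 9.45

Potential support ratio = 50,099 / 5,301 = 9.45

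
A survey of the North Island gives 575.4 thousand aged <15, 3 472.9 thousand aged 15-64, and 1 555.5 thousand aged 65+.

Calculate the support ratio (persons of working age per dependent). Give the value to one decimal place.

Support ratio = 3 472.9 / (575.4 + 1 555.5) = 3 472.9 / 2 130.9 = 1.6

Support ratio: 1.6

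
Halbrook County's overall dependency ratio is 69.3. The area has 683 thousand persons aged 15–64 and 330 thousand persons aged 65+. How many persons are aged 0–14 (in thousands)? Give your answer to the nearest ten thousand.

Total dependency ratio = (youth + elderly) / working-age × 100
69.3 = (Y + 330) / 683 × 100
⇒ 140

Aged 0–14: 140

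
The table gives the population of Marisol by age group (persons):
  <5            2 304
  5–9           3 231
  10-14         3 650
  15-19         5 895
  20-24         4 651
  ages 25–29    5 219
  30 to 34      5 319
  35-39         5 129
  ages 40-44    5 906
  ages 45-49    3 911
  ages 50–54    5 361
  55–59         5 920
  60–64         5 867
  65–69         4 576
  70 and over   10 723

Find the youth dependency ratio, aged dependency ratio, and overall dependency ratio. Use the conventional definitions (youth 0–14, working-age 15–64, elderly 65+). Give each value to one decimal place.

Youth dependency ratio: 17.3
Old-age dependency ratio: 28.8
Total dependency ratio: 46.0

0–14: 2 304 + 3 231 + 3 650 = 9 185
15–64: 5 895 + 4 651 + 5 219 + 5 319 + 5 129 + 5 906 + 3 911 + 5 361 + 5 920 + 5 867 = 53 178
65+: 4 576 + 10 723 = 15 299
Youth dependency ratio = 9 185 / 53 178 × 100 = 17.3
Old-age dependency ratio = 15 299 / 53 178 × 100 = 28.8
Total dependency ratio = (9 185 + 15 299) / 53 178 × 100 = 24 484 / 53 178 × 100 = 46.0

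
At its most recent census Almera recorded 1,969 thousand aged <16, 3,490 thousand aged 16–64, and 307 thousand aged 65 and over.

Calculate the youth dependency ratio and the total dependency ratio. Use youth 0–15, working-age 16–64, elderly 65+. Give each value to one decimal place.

Youth dependency ratio: 56.4
Total dependency ratio: 65.2

Youth dependency ratio = 1,969 / 3,490 × 100 = 56.4
Total dependency ratio = (1,969 + 307) / 3,490 × 100 = 2,276 / 3,490 × 100 = 65.2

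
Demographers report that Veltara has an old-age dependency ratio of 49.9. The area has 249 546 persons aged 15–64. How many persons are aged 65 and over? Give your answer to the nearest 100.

Old-age dependency ratio = elderly / working-age × 100
49.9 = E / 249 546 × 100
⇒ 124 500

Aged 65 and over: 124 500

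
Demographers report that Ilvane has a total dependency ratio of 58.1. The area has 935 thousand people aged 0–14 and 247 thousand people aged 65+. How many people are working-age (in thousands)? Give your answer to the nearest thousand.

Total dependency ratio = (youth + elderly) / working-age × 100
58.1 = (935 + 247) / W × 100
⇒ 2 034

Working-age: 2 034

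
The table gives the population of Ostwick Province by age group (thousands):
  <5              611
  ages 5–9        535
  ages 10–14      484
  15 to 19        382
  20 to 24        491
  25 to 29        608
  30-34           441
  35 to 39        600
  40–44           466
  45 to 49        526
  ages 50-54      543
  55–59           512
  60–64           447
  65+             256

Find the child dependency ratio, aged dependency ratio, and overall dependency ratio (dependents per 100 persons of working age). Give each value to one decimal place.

0–14: 611 + 535 + 484 = 1630
15–64: 382 + 491 + 608 + 441 + 600 + 466 + 526 + 543 + 512 + 447 = 5016
65+: 256
Youth dependency ratio = 1630 / 5016 × 100 = 32.5
Old-age dependency ratio = 256 / 5016 × 100 = 5.1
Total dependency ratio = (1630 + 256) / 5016 × 100 = 1886 / 5016 × 100 = 37.6

Youth dependency ratio: 32.5
Old-age dependency ratio: 5.1
Total dependency ratio: 37.6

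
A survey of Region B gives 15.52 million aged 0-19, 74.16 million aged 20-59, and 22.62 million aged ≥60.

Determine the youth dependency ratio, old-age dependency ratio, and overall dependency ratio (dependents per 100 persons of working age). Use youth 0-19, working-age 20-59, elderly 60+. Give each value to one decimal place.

Youth dependency ratio = 15.52 / 74.16 × 100 = 20.9
Old-age dependency ratio = 22.62 / 74.16 × 100 = 30.5
Total dependency ratio = (15.52 + 22.62) / 74.16 × 100 = 38.14 / 74.16 × 100 = 51.4

Youth dependency ratio: 20.9
Old-age dependency ratio: 30.5
Total dependency ratio: 51.4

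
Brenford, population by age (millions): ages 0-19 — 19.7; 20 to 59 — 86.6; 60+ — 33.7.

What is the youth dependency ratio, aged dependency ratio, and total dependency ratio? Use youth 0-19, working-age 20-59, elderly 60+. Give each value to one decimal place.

Youth dependency ratio = 19.7 / 86.6 × 100 = 22.7
Old-age dependency ratio = 33.7 / 86.6 × 100 = 38.9
Total dependency ratio = (19.7 + 33.7) / 86.6 × 100 = 53.4 / 86.6 × 100 = 61.7

Youth dependency ratio: 22.7
Old-age dependency ratio: 38.9
Total dependency ratio: 61.7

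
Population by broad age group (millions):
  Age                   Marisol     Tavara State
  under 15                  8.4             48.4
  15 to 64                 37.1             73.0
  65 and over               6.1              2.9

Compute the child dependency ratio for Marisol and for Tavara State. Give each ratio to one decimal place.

Marisol: 8.4 / 37.1 × 100 = 22.6
Tavara State: 48.4 / 73.0 × 100 = 66.3

Marisol: 22.6
Tavara State: 66.3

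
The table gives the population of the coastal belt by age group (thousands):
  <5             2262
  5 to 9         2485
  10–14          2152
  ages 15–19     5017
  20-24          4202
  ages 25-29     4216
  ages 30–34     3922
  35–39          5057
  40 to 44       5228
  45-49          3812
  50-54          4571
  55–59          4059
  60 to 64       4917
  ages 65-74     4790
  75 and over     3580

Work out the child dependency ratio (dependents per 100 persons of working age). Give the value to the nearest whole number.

Youth dependency ratio: 15

0–14: 2262 + 2485 + 2152 = 6899
15–64: 5017 + 4202 + 4216 + 3922 + 5057 + 5228 + 3812 + 4571 + 4059 + 4917 = 45001
65+: 4790 + 3580 = 8370
Youth dependency ratio = 6899 / 45001 × 100 = 15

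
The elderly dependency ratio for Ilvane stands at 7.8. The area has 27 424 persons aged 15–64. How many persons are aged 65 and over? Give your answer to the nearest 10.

Old-age dependency ratio = elderly / working-age × 100
7.8 = E / 27 424 × 100
⇒ 2 140

Aged 65 and over: 2 140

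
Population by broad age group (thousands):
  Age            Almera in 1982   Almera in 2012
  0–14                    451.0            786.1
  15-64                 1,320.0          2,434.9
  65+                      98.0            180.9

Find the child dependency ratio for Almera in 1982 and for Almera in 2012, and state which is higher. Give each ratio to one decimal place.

Almera in 1982: 451.0 / 1,320.0 × 100 = 34.2
Almera in 2012: 786.1 / 2,434.9 × 100 = 32.3

Almera in 1982: 34.2
Almera in 2012: 32.3
Higher: Almera in 1982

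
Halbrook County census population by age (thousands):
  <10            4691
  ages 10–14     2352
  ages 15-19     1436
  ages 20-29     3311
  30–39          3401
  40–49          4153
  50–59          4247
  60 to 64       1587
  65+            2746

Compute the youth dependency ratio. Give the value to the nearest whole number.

Youth dependency ratio: 39

0–14: 4691 + 2352 = 7043
15–64: 1436 + 3311 + 3401 + 4153 + 4247 + 1587 = 18135
65+: 2746
Youth dependency ratio = 7043 / 18135 × 100 = 39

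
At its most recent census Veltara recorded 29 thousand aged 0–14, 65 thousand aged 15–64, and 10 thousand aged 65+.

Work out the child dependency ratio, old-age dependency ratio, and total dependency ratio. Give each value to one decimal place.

Youth dependency ratio: 44.6
Old-age dependency ratio: 15.4
Total dependency ratio: 60.0

Youth dependency ratio = 29 / 65 × 100 = 44.6
Old-age dependency ratio = 10 / 65 × 100 = 15.4
Total dependency ratio = (29 + 10) / 65 × 100 = 39 / 65 × 100 = 60.0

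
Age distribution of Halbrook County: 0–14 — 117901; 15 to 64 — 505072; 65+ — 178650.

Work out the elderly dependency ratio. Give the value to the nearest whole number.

Old-age dependency ratio = 178650 / 505072 × 100 = 35

Old-age dependency ratio: 35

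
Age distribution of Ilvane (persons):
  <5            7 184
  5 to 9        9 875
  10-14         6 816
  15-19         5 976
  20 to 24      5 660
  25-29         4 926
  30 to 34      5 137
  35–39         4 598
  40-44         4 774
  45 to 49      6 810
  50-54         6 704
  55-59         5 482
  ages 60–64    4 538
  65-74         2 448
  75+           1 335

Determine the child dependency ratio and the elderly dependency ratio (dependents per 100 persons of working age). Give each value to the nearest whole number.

Youth dependency ratio: 44
Old-age dependency ratio: 7

0–14: 7 184 + 9 875 + 6 816 = 23 875
15–64: 5 976 + 5 660 + 4 926 + 5 137 + 4 598 + 4 774 + 6 810 + 6 704 + 5 482 + 4 538 = 54 605
65+: 2 448 + 1 335 = 3 783
Youth dependency ratio = 23 875 / 54 605 × 100 = 44
Old-age dependency ratio = 3 783 / 54 605 × 100 = 7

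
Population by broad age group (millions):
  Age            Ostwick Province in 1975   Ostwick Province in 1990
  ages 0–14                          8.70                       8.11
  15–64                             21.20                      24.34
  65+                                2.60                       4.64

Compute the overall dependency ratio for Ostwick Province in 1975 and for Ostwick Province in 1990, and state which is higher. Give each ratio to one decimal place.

Ostwick Province in 1975: (8.70 + 2.60) / 21.20 × 100 = 11.30 / 21.20 × 100 = 53.3
Ostwick Province in 1990: (8.11 + 4.64) / 24.34 × 100 = 12.75 / 24.34 × 100 = 52.4

Ostwick Province in 1975: 53.3
Ostwick Province in 1990: 52.4
Higher: Ostwick Province in 1975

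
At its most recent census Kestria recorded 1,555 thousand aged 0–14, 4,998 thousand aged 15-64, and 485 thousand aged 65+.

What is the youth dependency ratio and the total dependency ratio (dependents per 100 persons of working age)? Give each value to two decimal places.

Youth dependency ratio = 1,555 / 4,998 × 100 = 31.11
Total dependency ratio = (1,555 + 485) / 4,998 × 100 = 2,040 / 4,998 × 100 = 40.82

Youth dependency ratio: 31.11
Total dependency ratio: 40.82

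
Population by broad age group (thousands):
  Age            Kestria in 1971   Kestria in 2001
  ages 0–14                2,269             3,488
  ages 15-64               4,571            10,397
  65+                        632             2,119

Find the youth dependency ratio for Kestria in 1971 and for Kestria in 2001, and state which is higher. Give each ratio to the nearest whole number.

Kestria in 1971: 2,269 / 4,571 × 100 = 50
Kestria in 2001: 3,488 / 10,397 × 100 = 34

Kestria in 1971: 50
Kestria in 2001: 34
Higher: Kestria in 1971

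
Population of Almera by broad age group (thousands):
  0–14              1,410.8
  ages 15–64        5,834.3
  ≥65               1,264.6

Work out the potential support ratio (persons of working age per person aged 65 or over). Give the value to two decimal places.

Potential support ratio: 4.61

Potential support ratio = 5,834.3 / 1,264.6 = 4.61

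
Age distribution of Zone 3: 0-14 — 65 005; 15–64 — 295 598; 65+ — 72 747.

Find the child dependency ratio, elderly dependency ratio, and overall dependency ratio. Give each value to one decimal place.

Youth dependency ratio: 22.0
Old-age dependency ratio: 24.6
Total dependency ratio: 46.6

Youth dependency ratio = 65 005 / 295 598 × 100 = 22.0
Old-age dependency ratio = 72 747 / 295 598 × 100 = 24.6
Total dependency ratio = (65 005 + 72 747) / 295 598 × 100 = 137 752 / 295 598 × 100 = 46.6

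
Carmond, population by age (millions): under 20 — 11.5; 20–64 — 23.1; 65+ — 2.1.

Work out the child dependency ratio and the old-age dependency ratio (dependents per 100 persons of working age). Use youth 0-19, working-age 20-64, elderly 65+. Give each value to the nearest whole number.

Youth dependency ratio = 11.5 / 23.1 × 100 = 50
Old-age dependency ratio = 2.1 / 23.1 × 100 = 9

Youth dependency ratio: 50
Old-age dependency ratio: 9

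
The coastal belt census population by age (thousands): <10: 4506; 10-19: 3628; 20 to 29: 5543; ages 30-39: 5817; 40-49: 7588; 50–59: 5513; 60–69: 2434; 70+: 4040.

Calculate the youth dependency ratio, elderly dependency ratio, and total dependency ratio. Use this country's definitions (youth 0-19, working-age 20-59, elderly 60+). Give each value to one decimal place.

0–19: 4506 + 3628 = 8134
20–59: 5543 + 5817 + 7588 + 5513 = 24461
60+: 2434 + 4040 = 6474
Youth dependency ratio = 8134 / 24461 × 100 = 33.3
Old-age dependency ratio = 6474 / 24461 × 100 = 26.5
Total dependency ratio = (8134 + 6474) / 24461 × 100 = 14608 / 24461 × 100 = 59.7

Youth dependency ratio: 33.3
Old-age dependency ratio: 26.5
Total dependency ratio: 59.7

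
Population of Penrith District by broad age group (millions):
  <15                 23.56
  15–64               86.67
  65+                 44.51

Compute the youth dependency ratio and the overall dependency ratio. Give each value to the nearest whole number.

Youth dependency ratio = 23.56 / 86.67 × 100 = 27
Total dependency ratio = (23.56 + 44.51) / 86.67 × 100 = 68.07 / 86.67 × 100 = 79

Youth dependency ratio: 27
Total dependency ratio: 79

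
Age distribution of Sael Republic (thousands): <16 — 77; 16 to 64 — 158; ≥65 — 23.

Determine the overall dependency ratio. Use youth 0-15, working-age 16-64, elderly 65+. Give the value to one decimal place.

Total dependency ratio = (77 + 23) / 158 × 100 = 100 / 158 × 100 = 63.3

Total dependency ratio: 63.3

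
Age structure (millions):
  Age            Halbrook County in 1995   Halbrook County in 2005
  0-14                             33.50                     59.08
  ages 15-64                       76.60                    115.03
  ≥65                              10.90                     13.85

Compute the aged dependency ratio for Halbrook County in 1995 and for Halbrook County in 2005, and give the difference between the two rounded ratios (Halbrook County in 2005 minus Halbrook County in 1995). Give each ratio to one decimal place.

Halbrook County in 1995: 14.2
Halbrook County in 2005: 12.0
Difference: -2.2

Halbrook County in 1995: 10.90 / 76.60 × 100 = 14.2
Halbrook County in 2005: 13.85 / 115.03 × 100 = 12.0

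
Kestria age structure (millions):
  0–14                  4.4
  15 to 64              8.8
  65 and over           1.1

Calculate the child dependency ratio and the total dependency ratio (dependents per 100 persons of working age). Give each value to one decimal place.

Youth dependency ratio = 4.4 / 8.8 × 100 = 50.0
Total dependency ratio = (4.4 + 1.1) / 8.8 × 100 = 5.5 / 8.8 × 100 = 62.5

Youth dependency ratio: 50.0
Total dependency ratio: 62.5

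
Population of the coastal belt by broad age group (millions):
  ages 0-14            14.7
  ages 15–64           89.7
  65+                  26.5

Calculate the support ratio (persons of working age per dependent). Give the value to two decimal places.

Support ratio = 89.7 / (14.7 + 26.5) = 89.7 / 41.2 = 2.18

Support ratio: 2.18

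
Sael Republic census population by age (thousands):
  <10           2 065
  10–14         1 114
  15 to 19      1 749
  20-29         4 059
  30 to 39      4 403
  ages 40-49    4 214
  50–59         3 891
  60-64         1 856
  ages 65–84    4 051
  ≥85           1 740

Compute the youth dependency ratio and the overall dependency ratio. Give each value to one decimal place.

0–14: 2 065 + 1 114 = 3 179
15–64: 1 749 + 4 059 + 4 403 + 4 214 + 3 891 + 1 856 = 20 172
65+: 4 051 + 1 740 = 5 791
Youth dependency ratio = 3 179 / 20 172 × 100 = 15.8
Total dependency ratio = (3 179 + 5 791) / 20 172 × 100 = 8 970 / 20 172 × 100 = 44.5

Youth dependency ratio: 15.8
Total dependency ratio: 44.5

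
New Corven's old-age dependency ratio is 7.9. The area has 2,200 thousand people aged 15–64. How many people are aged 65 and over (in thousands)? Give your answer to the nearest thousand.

Old-age dependency ratio = elderly / working-age × 100
7.9 = E / 2,200 × 100
⇒ 174

Aged 65 and over: 174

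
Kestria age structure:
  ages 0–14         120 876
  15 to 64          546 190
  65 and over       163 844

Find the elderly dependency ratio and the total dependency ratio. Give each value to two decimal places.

Old-age dependency ratio = 163 844 / 546 190 × 100 = 30.00
Total dependency ratio = (120 876 + 163 844) / 546 190 × 100 = 284 720 / 546 190 × 100 = 52.13

Old-age dependency ratio: 30.00
Total dependency ratio: 52.13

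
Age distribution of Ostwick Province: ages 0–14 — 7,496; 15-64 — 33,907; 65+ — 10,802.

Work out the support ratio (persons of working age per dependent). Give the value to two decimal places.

Support ratio: 1.85

Support ratio = 33,907 / (7,496 + 10,802) = 33,907 / 18,298 = 1.85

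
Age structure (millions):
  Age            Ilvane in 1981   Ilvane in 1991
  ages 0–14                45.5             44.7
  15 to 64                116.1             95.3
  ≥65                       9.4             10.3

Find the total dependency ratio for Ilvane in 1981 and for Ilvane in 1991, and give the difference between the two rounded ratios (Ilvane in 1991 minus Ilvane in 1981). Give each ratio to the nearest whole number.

Ilvane in 1981: (45.5 + 9.4) / 116.1 × 100 = 54.9 / 116.1 × 100 = 47
Ilvane in 1991: (44.7 + 10.3) / 95.3 × 100 = 55.0 / 95.3 × 100 = 58

Ilvane in 1981: 47
Ilvane in 1991: 58
Difference: +11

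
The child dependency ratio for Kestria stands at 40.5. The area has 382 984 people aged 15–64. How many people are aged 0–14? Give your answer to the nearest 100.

Youth dependency ratio = youth / working-age × 100
40.5 = Y / 382 984 × 100
⇒ 155 100

Aged 0–14: 155 100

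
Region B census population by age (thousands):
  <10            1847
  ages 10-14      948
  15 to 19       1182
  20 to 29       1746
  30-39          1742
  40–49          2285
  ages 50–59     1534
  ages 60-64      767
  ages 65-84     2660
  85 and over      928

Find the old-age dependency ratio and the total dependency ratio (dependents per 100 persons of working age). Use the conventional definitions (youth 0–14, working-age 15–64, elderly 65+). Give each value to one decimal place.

Old-age dependency ratio: 38.8
Total dependency ratio: 69.0

0–14: 1847 + 948 = 2795
15–64: 1182 + 1746 + 1742 + 2285 + 1534 + 767 = 9256
65+: 2660 + 928 = 3588
Old-age dependency ratio = 3588 / 9256 × 100 = 38.8
Total dependency ratio = (2795 + 3588) / 9256 × 100 = 6383 / 9256 × 100 = 69.0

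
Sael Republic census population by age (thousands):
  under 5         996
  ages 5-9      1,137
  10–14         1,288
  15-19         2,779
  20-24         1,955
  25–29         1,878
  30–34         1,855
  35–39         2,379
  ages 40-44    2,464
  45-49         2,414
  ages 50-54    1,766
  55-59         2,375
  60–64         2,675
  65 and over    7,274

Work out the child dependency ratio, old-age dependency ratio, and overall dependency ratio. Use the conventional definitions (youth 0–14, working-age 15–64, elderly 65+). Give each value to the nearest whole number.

Youth dependency ratio: 15
Old-age dependency ratio: 32
Total dependency ratio: 47

0–14: 996 + 1,137 + 1,288 = 3,421
15–64: 2,779 + 1,955 + 1,878 + 1,855 + 2,379 + 2,464 + 2,414 + 1,766 + 2,375 + 2,675 = 22,540
65+: 7,274
Youth dependency ratio = 3,421 / 22,540 × 100 = 15
Old-age dependency ratio = 7,274 / 22,540 × 100 = 32
Total dependency ratio = (3,421 + 7,274) / 22,540 × 100 = 10,695 / 22,540 × 100 = 47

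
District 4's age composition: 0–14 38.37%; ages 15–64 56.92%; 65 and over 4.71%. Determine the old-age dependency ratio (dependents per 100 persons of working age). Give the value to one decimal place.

Old-age dependency ratio = 4.71 / 56.92 × 100 = 8.3

Old-age dependency ratio: 8.3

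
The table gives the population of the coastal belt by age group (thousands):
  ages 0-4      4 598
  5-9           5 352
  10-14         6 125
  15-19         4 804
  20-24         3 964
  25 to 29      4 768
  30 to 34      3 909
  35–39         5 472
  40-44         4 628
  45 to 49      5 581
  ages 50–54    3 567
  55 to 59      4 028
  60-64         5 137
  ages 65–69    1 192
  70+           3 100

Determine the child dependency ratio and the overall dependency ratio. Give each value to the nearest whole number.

Youth dependency ratio: 35
Total dependency ratio: 44

0–14: 4 598 + 5 352 + 6 125 = 16 075
15–64: 4 804 + 3 964 + 4 768 + 3 909 + 5 472 + 4 628 + 5 581 + 3 567 + 4 028 + 5 137 = 45 858
65+: 1 192 + 3 100 = 4 292
Youth dependency ratio = 16 075 / 45 858 × 100 = 35
Total dependency ratio = (16 075 + 4 292) / 45 858 × 100 = 20 367 / 45 858 × 100 = 44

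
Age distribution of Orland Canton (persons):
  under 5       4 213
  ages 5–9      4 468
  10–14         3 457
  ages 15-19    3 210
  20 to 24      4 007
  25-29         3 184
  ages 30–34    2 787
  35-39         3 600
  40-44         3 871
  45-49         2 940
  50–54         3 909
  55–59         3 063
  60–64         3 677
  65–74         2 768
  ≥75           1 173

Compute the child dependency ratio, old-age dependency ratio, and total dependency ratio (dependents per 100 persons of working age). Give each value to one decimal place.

0–14: 4 213 + 4 468 + 3 457 = 12 138
15–64: 3 210 + 4 007 + 3 184 + 2 787 + 3 600 + 3 871 + 2 940 + 3 909 + 3 063 + 3 677 = 34 248
65+: 2 768 + 1 173 = 3 941
Youth dependency ratio = 12 138 / 34 248 × 100 = 35.4
Old-age dependency ratio = 3 941 / 34 248 × 100 = 11.5
Total dependency ratio = (12 138 + 3 941) / 34 248 × 100 = 16 079 / 34 248 × 100 = 46.9

Youth dependency ratio: 35.4
Old-age dependency ratio: 11.5
Total dependency ratio: 46.9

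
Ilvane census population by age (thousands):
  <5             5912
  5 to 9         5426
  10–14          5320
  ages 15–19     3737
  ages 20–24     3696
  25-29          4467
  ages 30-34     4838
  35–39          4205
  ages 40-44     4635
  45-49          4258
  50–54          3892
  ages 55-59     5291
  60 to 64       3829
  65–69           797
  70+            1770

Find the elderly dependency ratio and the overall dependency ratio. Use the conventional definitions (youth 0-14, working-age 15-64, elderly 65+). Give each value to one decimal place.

Old-age dependency ratio: 6.0
Total dependency ratio: 44.9

0–14: 5912 + 5426 + 5320 = 16658
15–64: 3737 + 3696 + 4467 + 4838 + 4205 + 4635 + 4258 + 3892 + 5291 + 3829 = 42848
65+: 797 + 1770 = 2567
Old-age dependency ratio = 2567 / 42848 × 100 = 6.0
Total dependency ratio = (16658 + 2567) / 42848 × 100 = 19225 / 42848 × 100 = 44.9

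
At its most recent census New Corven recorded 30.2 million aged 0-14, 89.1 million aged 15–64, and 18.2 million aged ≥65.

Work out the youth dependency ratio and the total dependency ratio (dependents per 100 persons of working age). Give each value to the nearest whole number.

Youth dependency ratio = 30.2 / 89.1 × 100 = 34
Total dependency ratio = (30.2 + 18.2) / 89.1 × 100 = 48.4 / 89.1 × 100 = 54

Youth dependency ratio: 34
Total dependency ratio: 54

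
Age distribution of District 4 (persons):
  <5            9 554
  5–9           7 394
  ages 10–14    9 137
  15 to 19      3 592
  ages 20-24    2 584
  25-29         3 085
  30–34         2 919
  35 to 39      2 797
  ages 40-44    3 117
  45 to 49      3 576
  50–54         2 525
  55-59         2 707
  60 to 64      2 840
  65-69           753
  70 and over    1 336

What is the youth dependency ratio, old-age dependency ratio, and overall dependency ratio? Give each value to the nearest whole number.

Youth dependency ratio: 88
Old-age dependency ratio: 7
Total dependency ratio: 95

0–14: 9 554 + 7 394 + 9 137 = 26 085
15–64: 3 592 + 2 584 + 3 085 + 2 919 + 2 797 + 3 117 + 3 576 + 2 525 + 2 707 + 2 840 = 29 742
65+: 753 + 1 336 = 2 089
Youth dependency ratio = 26 085 / 29 742 × 100 = 88
Old-age dependency ratio = 2 089 / 29 742 × 100 = 7
Total dependency ratio = (26 085 + 2 089) / 29 742 × 100 = 28 174 / 29 742 × 100 = 95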